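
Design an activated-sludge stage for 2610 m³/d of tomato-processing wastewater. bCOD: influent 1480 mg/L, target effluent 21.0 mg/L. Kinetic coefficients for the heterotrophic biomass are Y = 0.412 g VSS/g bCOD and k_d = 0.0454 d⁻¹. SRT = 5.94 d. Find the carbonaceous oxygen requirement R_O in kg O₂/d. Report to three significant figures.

Correct the yield for decay: Y_obs = Y/(1 + k_d θ_c) = 0.412 / (1 + 0.0454 × 5.94) = 0.412 / 1.270 = 0.3245.
ΔS = 1480 − 21.0 = 1459 mg/L, so the substrate removal rate is 2610 × 1459/1000 = 3808 kg bCOD/d.
Net sludge production P_X = 0.3245 × 3808 = 1236 kg VSS/d.
R_O = Q·(S₀ − S) − 1.42·P_X = 3808 − 1.42 × 1236 = 2053 kg O₂/d.

R_O ≈ 2050 kg O₂/d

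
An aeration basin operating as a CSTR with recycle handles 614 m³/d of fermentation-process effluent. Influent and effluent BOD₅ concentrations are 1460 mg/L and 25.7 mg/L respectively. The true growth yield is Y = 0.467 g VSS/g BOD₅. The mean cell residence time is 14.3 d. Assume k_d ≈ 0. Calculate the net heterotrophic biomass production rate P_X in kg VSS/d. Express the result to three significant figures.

P_X ≈ 411 kg VSS/d

Since k_d ≈ 0, Y_obs = Y = 0.467 g VSS/g BOD₅.
ΔS = 1460 − 25.7 = 1434 mg/L, so the substrate removal rate is 614 × 1434/1000 = 880.7 kg BOD₅/d.
P_X = Y_obs · Q(S₀ − S) = 0.4670 × 880.7 = 411.3 kg VSS/d.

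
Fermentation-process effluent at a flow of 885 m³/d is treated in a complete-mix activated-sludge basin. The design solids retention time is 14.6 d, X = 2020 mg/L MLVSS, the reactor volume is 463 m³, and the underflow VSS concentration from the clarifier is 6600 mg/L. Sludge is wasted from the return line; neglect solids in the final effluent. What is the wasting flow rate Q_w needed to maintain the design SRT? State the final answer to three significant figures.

Q_w ≈ 9.71 m³/d

Q_w = (V·X)/(θ_c X_r) = 463.0 × 2020 / (14.6 × 6600) = 9.706 m³/d.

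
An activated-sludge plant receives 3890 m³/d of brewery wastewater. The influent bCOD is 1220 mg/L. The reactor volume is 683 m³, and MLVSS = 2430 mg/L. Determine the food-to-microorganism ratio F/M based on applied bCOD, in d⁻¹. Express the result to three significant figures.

F/M ≈ 2.86 d⁻¹

Food-to-microorganism ratio F/M = Q S₀ / (V X) = 3890 × 1220 / (683.0 × 2430) = 2.859 d⁻¹.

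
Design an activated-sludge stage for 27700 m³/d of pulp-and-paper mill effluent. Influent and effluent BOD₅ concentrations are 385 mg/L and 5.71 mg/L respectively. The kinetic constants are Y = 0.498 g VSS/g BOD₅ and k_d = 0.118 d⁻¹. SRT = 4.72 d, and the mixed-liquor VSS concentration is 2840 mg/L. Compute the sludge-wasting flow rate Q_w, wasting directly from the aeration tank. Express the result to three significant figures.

Rearranging the biomass balance for a CMAS with decay, V = Y·Q·ΔS·θ_c / [X·(1+k_d θ_c)] = 0.498 × 27700 × (385 − 5.71) × 4.72 / [2840 × (1 + 0.118 × 4.72)] = 2.47×10^7 / 4422 = 5585 m³.
With mixed-liquor wasting, θ_c = V/Q_w, so Q_w = V/θ_c = 5585/4.72 = 1183 m³/d.

Q_w ≈ 1180 m³/d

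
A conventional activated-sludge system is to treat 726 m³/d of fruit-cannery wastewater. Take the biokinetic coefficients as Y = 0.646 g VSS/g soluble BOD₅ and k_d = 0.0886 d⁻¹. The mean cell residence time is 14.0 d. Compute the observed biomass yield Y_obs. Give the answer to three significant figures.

Observed yield with endogenous decay: Y_obs = Y / (1 + k_d·θ_c) = 0.646 / (1 + 0.0886 × 14.0) = 0.646 / 2.240 = 0.2883 g VSS/g soluble BOD₅.

Y_obs ≈ 0.288 g VSS/g soluble BOD₅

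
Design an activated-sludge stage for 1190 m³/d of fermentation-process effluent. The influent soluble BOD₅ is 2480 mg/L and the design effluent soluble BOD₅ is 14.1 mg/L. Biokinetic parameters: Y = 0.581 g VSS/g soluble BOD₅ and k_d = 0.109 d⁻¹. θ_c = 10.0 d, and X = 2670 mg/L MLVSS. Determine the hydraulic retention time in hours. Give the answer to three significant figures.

τ ≈ 61.6 h

From the SRT design equation V = Y Q (S₀−S) θ_c / [X (1 + k_d θ_c)] = 0.581 × 1190 × (2480 − 14.1) × 10.0 / [2670 × (1 + 0.109 × 10.0)] = 1.7×10^7 / 5580 = 3055 m³.
Hydraulic retention time τ = V/Q = 3055 / 1190 = 2.567 d = 61.62 h.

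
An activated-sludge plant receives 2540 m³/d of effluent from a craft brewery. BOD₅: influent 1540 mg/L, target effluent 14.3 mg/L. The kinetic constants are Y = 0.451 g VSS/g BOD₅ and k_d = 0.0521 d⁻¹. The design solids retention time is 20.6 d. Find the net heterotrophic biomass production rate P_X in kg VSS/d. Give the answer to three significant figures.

Y_obs = Y / (1 + k_d θ_c) = 0.451 / (1 + 0.0521 × 20.6) = 0.451 / 2.073 = 0.2175.
ΔS = 1540 − 14.3 = 1526 mg/L, so the substrate removal rate is 2540 × 1526/1000 = 3875 kg BOD₅/d.
So the net sludge growth is P_X = 0.2175 × 3875 = 843.0 kg VSS/d.

P_X ≈ 843 kg VSS/d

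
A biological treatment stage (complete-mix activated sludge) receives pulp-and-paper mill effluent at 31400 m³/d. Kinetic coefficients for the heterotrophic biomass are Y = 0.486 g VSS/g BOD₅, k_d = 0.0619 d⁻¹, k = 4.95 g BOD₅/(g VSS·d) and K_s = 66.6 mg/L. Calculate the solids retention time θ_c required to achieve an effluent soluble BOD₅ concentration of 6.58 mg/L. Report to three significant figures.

At the target effluent, Y k S/(K_s+S) = 0.486×4.95×6.58/73.18 = 0.2163 d⁻¹.
Then 1/θ_c = μ − k_d = 0.2163 − 0.0619 = 0.1544 d⁻¹, giving θ_c = 6.476 d.

θ_c ≈ 6.48 d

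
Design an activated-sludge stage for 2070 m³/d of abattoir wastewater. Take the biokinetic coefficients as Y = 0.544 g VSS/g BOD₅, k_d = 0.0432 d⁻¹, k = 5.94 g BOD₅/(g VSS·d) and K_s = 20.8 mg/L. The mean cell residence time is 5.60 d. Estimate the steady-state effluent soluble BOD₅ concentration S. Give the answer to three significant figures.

For a completely mixed reactor with recycle the Lawrence–McCarty relation gives S = K_s·(1 + k_d·θ_c) / [θ_c·(Y·k − k_d) − 1] = 20.8 × (1 + 0.0432 × 5.60) / [5.60 × (0.544 × 5.94 − 0.0432) − 1] = 25.83 / 16.85 = 1.533 mg/L.

S ≈ 1.53 mg/L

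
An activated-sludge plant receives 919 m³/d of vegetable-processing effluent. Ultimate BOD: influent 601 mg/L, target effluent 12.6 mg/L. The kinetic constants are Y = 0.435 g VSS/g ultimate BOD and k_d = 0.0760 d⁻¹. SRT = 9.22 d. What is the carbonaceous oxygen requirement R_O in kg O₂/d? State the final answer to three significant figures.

R_O ≈ 344 kg O₂/d

Y_obs = Y / (1 + k_d θ_c) = 0.435 / (1 + 0.0760 × 9.22) = 0.435 / 1.701 = 0.2558.
ΔS = 601 − 12.6 = 588.4 mg/L, so the substrate removal rate is 919 × 588.4/1000 = 540.7 kg ultimate BOD/d.
Biomass synthesised: P_X = Y_obs × 540.7 = 138.3 kg VSS/d.
R_O = Q·(S₀ − S) − 1.42·P_X = 540.7 − 1.42 × 138.3 = 344.3 kg O₂/d.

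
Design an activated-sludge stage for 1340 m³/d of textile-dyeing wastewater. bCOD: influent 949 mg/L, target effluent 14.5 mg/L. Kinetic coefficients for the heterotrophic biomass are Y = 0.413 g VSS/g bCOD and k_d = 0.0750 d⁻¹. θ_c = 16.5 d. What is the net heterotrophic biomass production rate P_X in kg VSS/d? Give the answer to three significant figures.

Correct the yield for decay: Y_obs = Y/(1 + k_d θ_c) = 0.413 / (1 + 0.0750 × 16.5) = 0.413 / 2.237 = 0.1846.
Substrate removed = Q·(S₀ − S) = 1340 m³/d × (949 − 14.5) g/m³ = 1.25×10^6 g/d = 1252 kg/d.
Net biomass production P_X = Y_obs × Q·(S₀ − S) = 0.1846 × 1252 = 231.1 kg VSS/d.

P_X ≈ 231 kg VSS/d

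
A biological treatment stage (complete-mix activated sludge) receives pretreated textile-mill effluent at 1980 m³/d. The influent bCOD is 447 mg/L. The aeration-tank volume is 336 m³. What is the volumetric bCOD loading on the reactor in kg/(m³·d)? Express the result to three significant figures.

Applied bCOD load per unit volume = Q·S₀/V = (1980 × 447/1000)/336.0 = 2.634 kg bCOD·m⁻³·d⁻¹.

L_v ≈ 2.63 kg bCOD/(m³·d)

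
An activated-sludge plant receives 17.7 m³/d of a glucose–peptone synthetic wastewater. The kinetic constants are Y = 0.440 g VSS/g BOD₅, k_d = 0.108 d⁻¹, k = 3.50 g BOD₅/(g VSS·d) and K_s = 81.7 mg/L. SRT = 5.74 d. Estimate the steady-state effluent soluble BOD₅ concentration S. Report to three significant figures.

S ≈ 18.3 mg/L

For a completely mixed reactor with recycle the Lawrence–McCarty relation gives S = K_s·(1 + k_d·θ_c) / [θ_c·(Y·k − k_d) − 1] = 81.7 × (1 + 0.108 × 5.74) / [5.74 × (0.440 × 3.50 − 0.108) − 1] = 132.3 / 7.220 = 18.33 mg/L.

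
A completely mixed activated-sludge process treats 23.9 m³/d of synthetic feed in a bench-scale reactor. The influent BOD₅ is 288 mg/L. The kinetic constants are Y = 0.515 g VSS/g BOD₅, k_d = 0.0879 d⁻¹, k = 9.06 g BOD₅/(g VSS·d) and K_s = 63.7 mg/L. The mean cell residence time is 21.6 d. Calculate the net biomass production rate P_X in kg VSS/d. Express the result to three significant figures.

For a completely mixed reactor with recycle the Lawrence–McCarty relation gives S = K_s·(1 + k_d·θ_c) / [θ_c·(Y·k − k_d) − 1] = 63.7 × (1 + 0.0879 × 21.6) / [21.6 × (0.515 × 9.06 − 0.0879) − 1] = 184.6 / 97.88 = 1.886 mg/L.
The observed yield is Y_obs = Y/(1 + k_d·θ_c) = 0.515 / (1 + 0.0879 × 21.6) = 0.515 / 2.899 = 0.1777 g VSS per g BOD₅ removed.
Mass of BOD₅ removed per day: Q(S₀ − S) = 23.9 × 286.1 g/m³ = 6.838 kg/d.
Biomass produced: P_X = Y_obs·Q·ΔS = 0.1777 × 6.838 ≈ 1.215 kg VSS/d.

P_X ≈ 1.21 kg VSS/d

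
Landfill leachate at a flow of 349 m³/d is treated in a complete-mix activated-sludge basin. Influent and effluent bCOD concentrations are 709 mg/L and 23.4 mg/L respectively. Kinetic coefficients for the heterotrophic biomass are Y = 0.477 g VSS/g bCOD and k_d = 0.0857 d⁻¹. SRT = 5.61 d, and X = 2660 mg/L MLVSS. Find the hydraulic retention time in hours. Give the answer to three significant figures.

From the SRT design equation V = Y Q (S₀−S) θ_c / [X (1 + k_d θ_c)] = 0.477 × 349 × (709 − 23.4) × 5.61 / [2660 × (1 + 0.0857 × 5.61)] = 6.4×10^5 / 3939 = 162.6 m³.
τ = V/Q = 162.6/349 = 0.4658 d, or 11.18 h.

τ ≈ 11.2 h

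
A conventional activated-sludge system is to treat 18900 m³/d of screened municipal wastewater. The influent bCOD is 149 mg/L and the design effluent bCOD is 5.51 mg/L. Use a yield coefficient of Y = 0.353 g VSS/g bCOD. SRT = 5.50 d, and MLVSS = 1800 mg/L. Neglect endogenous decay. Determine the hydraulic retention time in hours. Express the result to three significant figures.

With k_d = 0 the design equation reduces to V = Y Q (S₀−S) θ_c / X = 0.353 × 18900 × (149 − 5.51) × 5.50 / 1800 = 2925 m³.
HRT = V/Q = 2925 m³ / 18900 m³·d⁻¹ = 0.1548 d × 24 = 3.714 h.

τ ≈ 3.71 h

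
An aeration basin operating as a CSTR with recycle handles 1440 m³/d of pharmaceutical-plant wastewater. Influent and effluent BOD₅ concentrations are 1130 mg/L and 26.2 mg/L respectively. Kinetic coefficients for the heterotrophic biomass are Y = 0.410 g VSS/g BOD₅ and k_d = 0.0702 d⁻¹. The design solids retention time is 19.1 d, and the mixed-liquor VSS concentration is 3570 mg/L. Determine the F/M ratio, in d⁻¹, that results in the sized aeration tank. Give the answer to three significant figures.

F/M ≈ 0.306 d⁻¹

Steady-state biomass mass balance: V·X·(1 + k_d·θ_c) = Y·Q·(S₀ − S)·θ_c, so V = 0.410 × 1440 × (1130 − 26.2) × 19.1 / [3570 × (1 + 0.0702 × 19.1)] = 1.24×10^7 / 8357 = 1489 m³.
Food-to-microorganism ratio F/M = Q S₀ / (V X) = 1440 × 1130 / (1489 × 3570) = 0.3060 d⁻¹.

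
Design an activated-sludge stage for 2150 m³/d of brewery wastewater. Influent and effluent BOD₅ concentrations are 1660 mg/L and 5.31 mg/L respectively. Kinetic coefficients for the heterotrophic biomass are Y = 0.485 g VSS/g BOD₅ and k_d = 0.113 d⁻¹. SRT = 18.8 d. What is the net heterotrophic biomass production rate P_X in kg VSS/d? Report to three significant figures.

Observed yield with endogenous decay: Y_obs = Y / (1 + k_d·θ_c) = 0.485 / (1 + 0.113 × 18.8) = 0.485 / 3.124 = 0.1552 g VSS/g BOD₅.
Q·(S₀ − S) = 2150 × (1660 − 5.31) × 10⁻³ = 3558 kg/d removed.
P_X = Y_obs · Q(S₀ − S) = 0.1552 × 3558 = 552.2 kg VSS/d.

P_X ≈ 552 kg VSS/d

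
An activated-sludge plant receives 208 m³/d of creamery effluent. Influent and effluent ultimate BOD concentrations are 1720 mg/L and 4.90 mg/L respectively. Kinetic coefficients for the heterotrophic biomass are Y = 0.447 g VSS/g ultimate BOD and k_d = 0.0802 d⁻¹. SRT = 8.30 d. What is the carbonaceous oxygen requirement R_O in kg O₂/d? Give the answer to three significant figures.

R_O ≈ 221 kg O₂/d

Y_obs = Y / (1 + k_d θ_c) = 0.447 / (1 + 0.0802 × 8.30) = 0.447 / 1.666 = 0.2684.
Q·(S₀ − S) = 208 × (1720 − 4.90) × 10⁻³ = 356.7 kg/d removed.
Net sludge production P_X = 0.2684 × 356.7 = 95.74 kg VSS/d.
R_O = Q·(S₀ − S) − 1.42·P_X = 356.7 − 1.42 × 95.74 = 220.8 kg O₂/d.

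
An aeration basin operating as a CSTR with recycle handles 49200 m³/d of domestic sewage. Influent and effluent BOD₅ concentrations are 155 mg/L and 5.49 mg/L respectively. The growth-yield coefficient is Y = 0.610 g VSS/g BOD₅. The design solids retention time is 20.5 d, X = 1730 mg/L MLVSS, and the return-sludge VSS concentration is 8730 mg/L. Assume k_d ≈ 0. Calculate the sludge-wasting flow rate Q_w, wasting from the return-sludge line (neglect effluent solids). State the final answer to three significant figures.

Q_w ≈ 514 m³/d

V·X = Y·Q·ΔS·θ_c gives V = 0.610 × 49200 × (155 − 5.49) × 20.5 / 1730 = 53171 m³.
Wasting from the return line (neglecting effluent solids): Q_w = V·X / (θ_c·X_r) = 53171 × 1730 / (20.5 × 8730) = 514.0 m³/d.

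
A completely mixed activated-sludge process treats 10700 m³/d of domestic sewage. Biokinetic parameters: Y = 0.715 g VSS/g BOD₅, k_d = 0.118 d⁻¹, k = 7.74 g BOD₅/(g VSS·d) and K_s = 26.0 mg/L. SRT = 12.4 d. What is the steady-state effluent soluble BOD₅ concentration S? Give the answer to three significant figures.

From the Monod/SRT balance for a CMAS, S = K_s·(1+k_d θ_c)/[θ_c·(Y k − k_d) − 1] = 26.0 × (1 + 0.118 × 12.4) / [12.4 × (0.715 × 7.74 − 0.118) − 1] = 64.04 / 66.16 = 0.9680 mg/L.

S ≈ 0.968 mg/L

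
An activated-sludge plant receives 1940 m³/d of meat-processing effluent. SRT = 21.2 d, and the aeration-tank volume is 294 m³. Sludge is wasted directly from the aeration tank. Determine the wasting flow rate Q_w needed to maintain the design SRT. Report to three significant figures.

Q_w ≈ 13.9 m³/d

For wasting at MLVSS concentration, Q_w = V/θ_c = 294.0/21.2 = 13.87 m³/d.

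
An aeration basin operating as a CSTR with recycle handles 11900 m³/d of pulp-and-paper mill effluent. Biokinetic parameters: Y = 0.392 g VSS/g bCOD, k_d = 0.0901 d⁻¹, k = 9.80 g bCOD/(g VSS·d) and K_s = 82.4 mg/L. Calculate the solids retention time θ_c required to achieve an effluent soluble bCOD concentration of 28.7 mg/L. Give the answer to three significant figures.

From 1/θ_c = Y·k·S/(K_s + S) − k_d: Y·k·S/(K_s+S) = 0.392 × 9.80 × 28.7 / (82.4 + 28.7) = 0.9924 d⁻¹.
Then 1/θ_c = μ − k_d = 0.9924 − 0.0901 = 0.9023 d⁻¹, giving θ_c = 1.108 d.

θ_c ≈ 1.11 d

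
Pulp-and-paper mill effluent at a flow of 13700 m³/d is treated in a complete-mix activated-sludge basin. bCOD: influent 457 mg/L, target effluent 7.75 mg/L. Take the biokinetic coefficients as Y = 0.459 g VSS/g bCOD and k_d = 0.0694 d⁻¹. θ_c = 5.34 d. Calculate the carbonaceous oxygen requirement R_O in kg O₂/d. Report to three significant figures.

R_O ≈ 3230 kg O₂/d

Correct the yield for decay: Y_obs = Y/(1 + k_d θ_c) = 0.459 / (1 + 0.0694 × 5.34) = 0.459 / 1.371 = 0.3349.
Mass of bCOD removed per day: Q(S₀ − S) = 13700 × 449.2 g/m³ = 6155 kg/d.
P_X = Y_obs·Q·(S₀ − S) = 0.3349 × 6155 = 2061 kg VSS/d.
R_O = Q·ΔS − 1.42 P_X = 6155 − 2927 = 3228 kg O₂/d.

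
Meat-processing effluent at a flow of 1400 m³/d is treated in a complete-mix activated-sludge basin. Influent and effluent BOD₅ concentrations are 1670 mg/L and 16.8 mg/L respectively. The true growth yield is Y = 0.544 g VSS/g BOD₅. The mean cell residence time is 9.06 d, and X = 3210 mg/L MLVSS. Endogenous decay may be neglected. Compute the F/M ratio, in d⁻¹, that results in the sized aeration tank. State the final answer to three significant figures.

F/M ≈ 0.205 d⁻¹

V·X = Y·Q·ΔS·θ_c gives V = 0.544 × 1400 × (1670 − 16.8) × 9.06 / 3210 = 3554 m³.
F/M = applied load / biomass = Q·S₀/(V·X) = 1400 × 1670 / (3554 × 3210) = 0.2050 d⁻¹.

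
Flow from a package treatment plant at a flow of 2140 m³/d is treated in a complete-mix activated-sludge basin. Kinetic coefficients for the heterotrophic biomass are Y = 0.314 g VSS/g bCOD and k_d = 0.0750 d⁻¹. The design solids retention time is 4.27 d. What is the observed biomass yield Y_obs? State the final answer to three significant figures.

Y_obs ≈ 0.238 g VSS/g bCOD

Correct the yield for decay: Y_obs = Y/(1 + k_d θ_c) = 0.314 / (1 + 0.0750 × 4.27) = 0.314 / 1.320 = 0.2378.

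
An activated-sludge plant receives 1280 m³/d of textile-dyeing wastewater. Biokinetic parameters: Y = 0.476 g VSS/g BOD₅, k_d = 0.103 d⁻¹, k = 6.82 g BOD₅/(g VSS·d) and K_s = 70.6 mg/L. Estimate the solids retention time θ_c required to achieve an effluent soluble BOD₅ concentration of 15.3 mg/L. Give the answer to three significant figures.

θ_c ≈ 2.10 d

Specific growth rate at S = 15.3 mg/L: μ = YkS/(K_s+S) = 0.476·6.82·15.3/(70.6+15.3) = 0.5782 d⁻¹.
1/θ_c = 0.5782 − 0.103 = 0.4752 d⁻¹, so θ_c = 2.104 d.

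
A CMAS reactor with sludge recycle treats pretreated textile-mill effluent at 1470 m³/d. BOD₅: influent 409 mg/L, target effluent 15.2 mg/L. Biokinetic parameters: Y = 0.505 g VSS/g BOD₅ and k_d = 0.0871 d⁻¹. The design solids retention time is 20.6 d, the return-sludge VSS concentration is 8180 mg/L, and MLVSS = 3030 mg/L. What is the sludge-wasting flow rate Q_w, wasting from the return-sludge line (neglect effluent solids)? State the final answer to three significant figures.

Rearranging the biomass balance for a CMAS with decay, V = Y·Q·ΔS·θ_c / [X·(1+k_d θ_c)] = 0.505 × 1470 × (409 − 15.2) × 20.6 / [3030 × (1 + 0.0871 × 20.6)] = 6.02×10^6 / 8467 = 711.3 m³.
Wasting from the return line (neglecting effluent solids): Q_w = V·X / (θ_c·X_r) = 711.3 × 3030 / (20.6 × 8180) = 12.79 m³/d.

Q_w ≈ 12.8 m³/d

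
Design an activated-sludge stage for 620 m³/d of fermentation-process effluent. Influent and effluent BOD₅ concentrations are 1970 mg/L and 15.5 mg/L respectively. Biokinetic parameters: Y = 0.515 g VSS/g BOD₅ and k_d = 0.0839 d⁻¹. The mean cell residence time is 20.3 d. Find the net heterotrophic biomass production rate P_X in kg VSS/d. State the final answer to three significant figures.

Correct the yield for decay: Y_obs = Y/(1 + k_d θ_c) = 0.515 / (1 + 0.0839 × 20.3) = 0.515 / 2.703 = 0.1905.
Mass of BOD₅ removed per day: Q(S₀ − S) = 620 × 1954 g/m³ = 1212 kg/d.
P_X = Y_obs · Q(S₀ − S) = 0.1905 × 1212 = 230.9 kg VSS/d.

P_X ≈ 231 kg VSS/d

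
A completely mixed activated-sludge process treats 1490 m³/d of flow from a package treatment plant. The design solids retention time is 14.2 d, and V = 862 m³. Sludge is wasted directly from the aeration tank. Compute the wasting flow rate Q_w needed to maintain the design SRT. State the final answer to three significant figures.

Q_w ≈ 60.7 m³/d

With mixed-liquor wasting, θ_c = V/Q_w, so Q_w = V/θ_c = 862.0/14.2 = 60.70 m³/d.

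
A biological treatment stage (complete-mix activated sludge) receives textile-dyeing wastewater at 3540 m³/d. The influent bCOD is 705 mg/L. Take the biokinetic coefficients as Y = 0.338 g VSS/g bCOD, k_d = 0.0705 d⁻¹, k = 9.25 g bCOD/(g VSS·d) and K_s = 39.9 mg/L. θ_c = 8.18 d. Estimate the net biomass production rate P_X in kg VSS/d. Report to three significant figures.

For a completely mixed reactor with recycle the Lawrence–McCarty relation gives S = K_s·(1 + k_d·θ_c) / [θ_c·(Y·k − k_d) − 1] = 39.9 × (1 + 0.0705 × 8.18) / [8.18 × (0.338 × 9.25 − 0.0705) − 1] = 62.91 / 24.00 = 2.621 mg/L.
Y_obs = Y / (1 + k_d θ_c) = 0.338 / (1 + 0.0705 × 8.18) = 0.338 / 1.577 = 0.2144.
Mass of bCOD removed per day: Q(S₀ − S) = 3540 × 702.4 g/m³ = 2486 kg/d.
Net biomass production P_X = Y_obs × Q·(S₀ − S) = 0.2144 × 2486 = 533.0 kg VSS/d.

P_X ≈ 533 kg VSS/d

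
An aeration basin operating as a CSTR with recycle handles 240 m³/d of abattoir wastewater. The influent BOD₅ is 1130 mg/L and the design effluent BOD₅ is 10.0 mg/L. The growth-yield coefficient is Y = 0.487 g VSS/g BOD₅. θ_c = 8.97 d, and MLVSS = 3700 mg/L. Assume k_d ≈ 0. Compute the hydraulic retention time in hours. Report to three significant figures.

Biomass mass balance (decay neglected): V·X = Y·Q·(S₀ − S)·θ_c, so V = 0.487 × 240 × (1130 − 10.0) × 8.97 / 3700 = 317.4 m³.
HRT = V/Q = 317.4 m³ / 240 m³·d⁻¹ = 1.322 d × 24 = 31.74 h.

τ ≈ 31.7 h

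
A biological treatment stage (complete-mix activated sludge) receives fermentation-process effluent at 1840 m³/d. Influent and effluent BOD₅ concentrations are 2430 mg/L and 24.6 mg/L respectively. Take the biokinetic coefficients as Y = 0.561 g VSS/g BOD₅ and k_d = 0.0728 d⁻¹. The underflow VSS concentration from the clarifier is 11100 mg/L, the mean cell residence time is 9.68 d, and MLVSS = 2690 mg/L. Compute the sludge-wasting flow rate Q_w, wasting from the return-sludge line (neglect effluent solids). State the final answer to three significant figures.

Q_w ≈ 131 m³/d

From the SRT design equation V = Y Q (S₀−S) θ_c / [X (1 + k_d θ_c)] = 0.561 × 1840 × (2430 − 24.6) × 9.68 / [2690 × (1 + 0.0728 × 9.68)] = 2.4×10^7 / 4586 = 5241 m³.
θ_c = V·X/(Q_w·X_r) when wasting from the recycle, so Q_w = V·X/(θ_c·X_r) = 5241 × 2690 / (9.68 × 11100) = 131.2 m³/d.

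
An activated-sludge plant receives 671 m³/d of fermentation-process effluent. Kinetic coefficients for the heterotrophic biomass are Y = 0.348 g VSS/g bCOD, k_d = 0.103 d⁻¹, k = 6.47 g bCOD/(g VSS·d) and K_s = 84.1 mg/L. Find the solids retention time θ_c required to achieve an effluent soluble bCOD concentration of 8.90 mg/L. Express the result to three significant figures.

θ_c ≈ 8.89 d

At the target effluent, Y k S/(K_s+S) = 0.348×6.47×8.90/93.00 = 0.2155 d⁻¹.
Then 1/θ_c = μ − k_d = 0.2155 − 0.103 = 0.1125 d⁻¹, giving θ_c = 8.891 d.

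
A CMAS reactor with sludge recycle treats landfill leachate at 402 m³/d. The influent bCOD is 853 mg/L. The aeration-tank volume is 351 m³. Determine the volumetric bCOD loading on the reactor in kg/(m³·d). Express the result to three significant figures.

L_v ≈ 0.977 kg bCOD/(m³·d)

Volumetric loading L_v = Q·S₀ / V = 402 × 853 g/m³ / 351.0 m³ = 976.9 g/(m³·d) = 0.9769 kg bCOD/(m³·d).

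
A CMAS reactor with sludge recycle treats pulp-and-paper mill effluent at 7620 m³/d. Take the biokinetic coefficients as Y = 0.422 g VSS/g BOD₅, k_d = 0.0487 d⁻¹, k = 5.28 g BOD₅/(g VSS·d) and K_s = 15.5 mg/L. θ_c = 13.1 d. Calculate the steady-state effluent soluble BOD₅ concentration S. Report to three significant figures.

From the Monod/SRT balance for a CMAS, S = K_s·(1+k_d θ_c)/[θ_c·(Y k − k_d) − 1] = 15.5 × (1 + 0.0487 × 13.1) / [13.1 × (0.422 × 5.28 − 0.0487) − 1] = 25.39 / 27.55 = 0.9215 mg/L.

S ≈ 0.922 mg/L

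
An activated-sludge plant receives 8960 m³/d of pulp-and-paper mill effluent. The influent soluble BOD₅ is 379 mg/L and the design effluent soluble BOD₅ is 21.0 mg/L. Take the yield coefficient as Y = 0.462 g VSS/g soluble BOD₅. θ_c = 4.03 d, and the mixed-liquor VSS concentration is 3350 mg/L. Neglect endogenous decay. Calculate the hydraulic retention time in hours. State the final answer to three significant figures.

V·X = Y·Q·ΔS·θ_c gives V = 0.462 × 8960 × (379 − 21.0) × 4.03 / 3350 = 1783 m³.
τ = V/Q = 1783/8960 = 0.1990 d, or 4.775 h.

τ ≈ 4.78 h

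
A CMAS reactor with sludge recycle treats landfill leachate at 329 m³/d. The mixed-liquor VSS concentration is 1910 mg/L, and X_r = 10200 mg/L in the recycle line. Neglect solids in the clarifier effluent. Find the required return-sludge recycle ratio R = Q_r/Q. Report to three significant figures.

R ≈ 0.230

R = Q_r/Q = X/(X_r − X) = 1910 / (10200 − 1910) = 0.2304.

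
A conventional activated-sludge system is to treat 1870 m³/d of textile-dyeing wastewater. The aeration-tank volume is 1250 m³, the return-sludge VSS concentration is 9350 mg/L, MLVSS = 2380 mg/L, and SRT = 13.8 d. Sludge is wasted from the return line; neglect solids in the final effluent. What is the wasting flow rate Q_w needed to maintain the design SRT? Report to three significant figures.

Q_w = (V·X)/(θ_c X_r) = 1250 × 2380 / (13.8 × 9350) = 23.06 m³/d.

Q_w ≈ 23.1 m³/d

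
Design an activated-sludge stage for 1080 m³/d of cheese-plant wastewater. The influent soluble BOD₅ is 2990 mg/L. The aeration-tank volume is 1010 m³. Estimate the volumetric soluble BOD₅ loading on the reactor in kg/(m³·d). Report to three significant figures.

L_v ≈ 3.20 kg soluble BOD₅/(m³·d)

Applied soluble BOD₅ load per unit volume = Q·S₀/V = (1080 × 2990/1000)/1010 = 3.197 kg soluble BOD₅·m⁻³·d⁻¹.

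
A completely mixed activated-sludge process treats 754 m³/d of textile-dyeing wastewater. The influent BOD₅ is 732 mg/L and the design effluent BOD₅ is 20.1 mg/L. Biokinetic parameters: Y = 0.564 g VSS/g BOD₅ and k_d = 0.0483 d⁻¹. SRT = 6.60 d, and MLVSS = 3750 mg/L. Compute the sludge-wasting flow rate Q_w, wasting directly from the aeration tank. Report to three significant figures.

From the SRT design equation V = Y Q (S₀−S) θ_c / [X (1 + k_d θ_c)] = 0.564 × 754 × (732 − 20.1) × 6.60 / [3750 × (1 + 0.0483 × 6.60)] = 2×10^6 / 4945 = 404.0 m³.
For wasting at MLVSS concentration, Q_w = V/θ_c = 404.0/6.60 = 61.22 m³/d.

Q_w ≈ 61.2 m³/d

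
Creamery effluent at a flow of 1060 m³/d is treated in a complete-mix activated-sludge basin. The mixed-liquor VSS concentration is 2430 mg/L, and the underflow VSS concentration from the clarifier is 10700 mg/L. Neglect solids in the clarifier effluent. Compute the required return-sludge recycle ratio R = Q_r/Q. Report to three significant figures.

R = Q_r/Q = X/(X_r − X) = 2430 / (10700 − 2430) = 0.2938.

R ≈ 0.294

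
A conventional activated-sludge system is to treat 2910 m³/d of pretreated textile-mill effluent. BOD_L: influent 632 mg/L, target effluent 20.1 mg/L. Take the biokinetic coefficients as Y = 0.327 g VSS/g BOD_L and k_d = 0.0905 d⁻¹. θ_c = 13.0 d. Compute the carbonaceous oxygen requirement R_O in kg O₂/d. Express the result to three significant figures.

R_O ≈ 1400 kg O₂/d

Observed yield with endogenous decay: Y_obs = Y / (1 + k_d·θ_c) = 0.327 / (1 + 0.0905 × 13.0) = 0.327 / 2.176 = 0.1502 g VSS/g BOD_L.
Mass of BOD_L removed per day: Q(S₀ − S) = 2910 × 611.9 g/m³ = 1781 kg/d.
Net sludge production P_X = 0.1502 × 1781 = 267.5 kg VSS/d.
R_O = Q·ΔS − 1.42 P_X = 1781 − 379.9 = 1401 kg O₂/d.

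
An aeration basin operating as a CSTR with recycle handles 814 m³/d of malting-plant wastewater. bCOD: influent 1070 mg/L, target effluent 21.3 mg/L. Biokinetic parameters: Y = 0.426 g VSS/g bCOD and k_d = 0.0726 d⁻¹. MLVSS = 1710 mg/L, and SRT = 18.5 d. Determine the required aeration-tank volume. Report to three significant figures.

Rearranging the biomass balance for a CMAS with decay, V = Y·Q·ΔS·θ_c / [X·(1+k_d θ_c)] = 0.426 × 814 × (1070 − 21.3) × 18.5 / [1710 × (1 + 0.0726 × 18.5)] = 6.73×10^6 / 4007 = 1679 m³.

V ≈ 1680 m³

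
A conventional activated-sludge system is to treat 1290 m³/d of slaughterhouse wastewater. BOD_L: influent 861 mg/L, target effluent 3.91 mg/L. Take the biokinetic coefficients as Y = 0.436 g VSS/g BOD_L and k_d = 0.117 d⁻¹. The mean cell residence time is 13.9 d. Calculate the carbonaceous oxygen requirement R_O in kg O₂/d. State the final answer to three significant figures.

R_O ≈ 845 kg O₂/d

Observed yield with endogenous decay: Y_obs = Y / (1 + k_d·θ_c) = 0.436 / (1 + 0.117 × 13.9) = 0.436 / 2.626 = 0.1660 g VSS/g BOD_L.
Q·(S₀ − S) = 1290 × (861 − 3.91) × 10⁻³ = 1106 kg/d removed.
Biomass synthesised: P_X = Y_obs × 1106 = 183.6 kg VSS/d.
Carbonaceous O₂ demand = substrate oxidised − cell-mass equivalent = 1106 − 1.42 × 183.6 = 845.0 kg O₂/d.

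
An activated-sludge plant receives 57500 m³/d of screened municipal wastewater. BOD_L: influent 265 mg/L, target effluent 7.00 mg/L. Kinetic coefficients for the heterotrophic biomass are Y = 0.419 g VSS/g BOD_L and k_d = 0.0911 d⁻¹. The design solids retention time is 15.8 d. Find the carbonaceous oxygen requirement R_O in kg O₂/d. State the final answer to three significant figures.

Correct the yield for decay: Y_obs = Y/(1 + k_d θ_c) = 0.419 / (1 + 0.0911 × 15.8) = 0.419 / 2.439 = 0.1718.
Q·(S₀ − S) = 57500 × (265 − 7.00) × 10⁻³ = 14835 kg/d removed.
Biomass synthesised: P_X = Y_obs × 14835 = 2548 kg VSS/d.
R_O = Q·ΔS − 1.42 P_X = 14835 − 3618 = 11217 kg O₂/d.

R_O ≈ 11200 kg O₂/d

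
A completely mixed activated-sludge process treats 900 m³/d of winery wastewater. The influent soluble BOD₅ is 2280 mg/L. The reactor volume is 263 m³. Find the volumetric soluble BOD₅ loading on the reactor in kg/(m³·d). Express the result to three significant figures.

L_v ≈ 7.80 kg soluble BOD₅/(m³·d)

L_v = Q S₀ / V = 900 × 2280 × 10⁻³ / 263.0 = 7.802 kg/(m³·d).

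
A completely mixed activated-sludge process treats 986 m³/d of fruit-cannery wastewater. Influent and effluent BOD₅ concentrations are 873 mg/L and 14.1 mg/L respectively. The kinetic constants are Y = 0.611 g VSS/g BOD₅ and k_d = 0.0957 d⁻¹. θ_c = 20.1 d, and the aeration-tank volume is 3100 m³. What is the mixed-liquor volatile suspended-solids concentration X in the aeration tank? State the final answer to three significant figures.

X ≈ 1150 mg/L

From V·X·(1 + k_d·θ_c) = Y·Q·(S₀ − S)·θ_c: X = 0.611 × 986 × (873 − 14.1) × 20.1 / [3100 × (1 + 0.0957 × 20.1)] = 1148 mg/L.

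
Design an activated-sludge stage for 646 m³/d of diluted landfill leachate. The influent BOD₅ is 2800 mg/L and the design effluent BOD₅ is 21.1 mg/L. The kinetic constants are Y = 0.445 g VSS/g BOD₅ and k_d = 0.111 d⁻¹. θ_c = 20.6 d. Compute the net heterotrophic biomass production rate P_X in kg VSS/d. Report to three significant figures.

Observed yield with endogenous decay: Y_obs = Y / (1 + k_d·θ_c) = 0.445 / (1 + 0.111 × 20.6) = 0.445 / 3.287 = 0.1354 g VSS/g BOD₅.
Substrate removed = Q·(S₀ − S) = 646 m³/d × (2800 − 21.1) g/m³ = 1.8×10^6 g/d = 1795 kg/d.
P_X = Y_obs · Q(S₀ − S) = 0.1354 × 1795 = 243.1 kg VSS/d.

P_X ≈ 243 kg VSS/d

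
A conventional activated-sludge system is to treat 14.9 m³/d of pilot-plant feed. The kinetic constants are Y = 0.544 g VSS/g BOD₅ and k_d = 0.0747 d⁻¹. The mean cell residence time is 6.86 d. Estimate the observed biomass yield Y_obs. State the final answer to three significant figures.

Y_obs ≈ 0.360 g VSS/g BOD₅

Y_obs = Y / (1 + k_d θ_c) = 0.544 / (1 + 0.0747 × 6.86) = 0.544 / 1.512 = 0.3597.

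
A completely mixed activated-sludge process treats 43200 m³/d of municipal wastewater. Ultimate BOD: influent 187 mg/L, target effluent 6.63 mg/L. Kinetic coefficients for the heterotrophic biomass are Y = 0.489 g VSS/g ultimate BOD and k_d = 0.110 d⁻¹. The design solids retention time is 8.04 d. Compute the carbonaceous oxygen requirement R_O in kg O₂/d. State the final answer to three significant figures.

R_O ≈ 4920 kg O₂/d

Correct the yield for decay: Y_obs = Y/(1 + k_d θ_c) = 0.489 / (1 + 0.110 × 8.04) = 0.489 / 1.884 = 0.2595.
ΔS = 187 − 6.63 = 180.4 mg/L, so the substrate removal rate is 43200 × 180.4/1000 = 7792 kg ultimate BOD/d.
Net sludge production P_X = 0.2595 × 7792 = 2022 kg VSS/d.
Carbonaceous O₂ demand = substrate oxidised − cell-mass equivalent = 7792 − 1.42 × 2022 = 4921 kg O₂/d.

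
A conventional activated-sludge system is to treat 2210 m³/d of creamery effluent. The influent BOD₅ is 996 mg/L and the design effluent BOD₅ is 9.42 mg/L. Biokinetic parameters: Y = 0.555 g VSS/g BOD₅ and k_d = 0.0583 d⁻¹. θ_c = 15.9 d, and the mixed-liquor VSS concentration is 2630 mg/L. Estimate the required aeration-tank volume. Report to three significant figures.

Rearranging the biomass balance for a CMAS with decay, V = Y·Q·ΔS·θ_c / [X·(1+k_d θ_c)] = 0.555 × 2210 × (996 − 9.42) × 15.9 / [2630 × (1 + 0.0583 × 15.9)] = 1.92×10^7 / 5068 = 3797 m³.

V ≈ 3800 m³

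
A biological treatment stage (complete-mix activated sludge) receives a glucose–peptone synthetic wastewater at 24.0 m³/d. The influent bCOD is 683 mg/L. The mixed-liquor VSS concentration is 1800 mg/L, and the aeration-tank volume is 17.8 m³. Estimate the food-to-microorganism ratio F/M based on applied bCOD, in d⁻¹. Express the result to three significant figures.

F/M = applied load / biomass = Q·S₀/(V·X) = 24.0 × 683 / (17.80 × 1800) = 0.5116 d⁻¹.

F/M ≈ 0.512 d⁻¹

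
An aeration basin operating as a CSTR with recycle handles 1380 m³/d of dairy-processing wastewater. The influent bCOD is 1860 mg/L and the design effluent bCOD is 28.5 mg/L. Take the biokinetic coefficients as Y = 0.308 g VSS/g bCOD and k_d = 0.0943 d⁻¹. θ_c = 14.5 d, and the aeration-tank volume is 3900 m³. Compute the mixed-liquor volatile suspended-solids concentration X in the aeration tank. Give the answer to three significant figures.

Solving the biomass balance for X: X = Y Q (S₀−S) θ_c / [V (1+k_d θ_c)] = 0.308 × 1380 × (1860 − 28.5) × 14.5 / [3900 × (1 + 0.0943 × 14.5)] = 1223 mg/L.

X ≈ 1220 mg/L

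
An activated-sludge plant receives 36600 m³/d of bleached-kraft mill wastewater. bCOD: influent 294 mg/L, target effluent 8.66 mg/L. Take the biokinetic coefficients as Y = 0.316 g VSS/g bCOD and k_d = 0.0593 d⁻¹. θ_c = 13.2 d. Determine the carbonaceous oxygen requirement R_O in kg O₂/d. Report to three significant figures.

R_O ≈ 7810 kg O₂/d

Correct the yield for decay: Y_obs = Y/(1 + k_d θ_c) = 0.316 / (1 + 0.0593 × 13.2) = 0.316 / 1.783 = 0.1773.
Substrate removed = Q·(S₀ − S) = 36600 m³/d × (294 − 8.66) g/m³ = 1.04×10^7 g/d = 10443 kg/d.
Biomass synthesised: P_X = Y_obs × 10443 = 1851 kg VSS/d.
R_O = Q·(S₀ − S) − 1.42·P_X = 10443 − 1.42 × 1851 = 7815 kg O₂/d.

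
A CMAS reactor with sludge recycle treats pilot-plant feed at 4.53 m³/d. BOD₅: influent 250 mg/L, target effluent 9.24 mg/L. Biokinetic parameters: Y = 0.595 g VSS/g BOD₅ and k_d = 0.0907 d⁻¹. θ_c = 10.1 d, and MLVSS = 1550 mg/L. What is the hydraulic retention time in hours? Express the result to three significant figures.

Rearranging the biomass balance for a CMAS with decay, V = Y·Q·ΔS·θ_c / [X·(1+k_d θ_c)] = 0.595 × 4.53 × (250 − 9.24) × 10.1 / [1550 × (1 + 0.0907 × 10.1)] = 6.55×10^3 / 2970 = 2.207 m³.
Hydraulic retention time τ = V/Q = 2.207 / 4.53 = 0.4872 d = 11.69 h.

τ ≈ 11.7 h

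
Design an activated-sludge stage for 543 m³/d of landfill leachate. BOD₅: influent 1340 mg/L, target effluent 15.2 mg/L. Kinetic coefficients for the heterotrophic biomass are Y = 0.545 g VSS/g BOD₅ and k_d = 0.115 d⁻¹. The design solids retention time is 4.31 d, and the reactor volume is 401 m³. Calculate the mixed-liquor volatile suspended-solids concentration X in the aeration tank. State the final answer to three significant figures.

X = Y·Q·ΔS·θ_c / [V·(1 + k_d θ_c)] = 0.545 × 543 × (1340 − 15.2) × 4.31 / [401 × (1 + 0.115 × 4.31)] = 2817 mg/L.

X ≈ 2820 mg/L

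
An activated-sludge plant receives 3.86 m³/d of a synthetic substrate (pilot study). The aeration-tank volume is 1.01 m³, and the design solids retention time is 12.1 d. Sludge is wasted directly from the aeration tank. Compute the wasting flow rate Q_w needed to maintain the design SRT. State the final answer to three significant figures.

For wasting at MLVSS concentration, Q_w = V/θ_c = 1.010/12.1 = 0.08347 m³/d.

Q_w ≈ 0.0835 m³/d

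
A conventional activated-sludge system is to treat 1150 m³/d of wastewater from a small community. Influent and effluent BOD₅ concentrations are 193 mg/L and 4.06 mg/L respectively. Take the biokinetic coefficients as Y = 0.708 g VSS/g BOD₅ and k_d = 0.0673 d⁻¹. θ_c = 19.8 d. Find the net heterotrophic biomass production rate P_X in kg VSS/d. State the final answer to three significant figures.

P_X ≈ 66.0 kg VSS/d

Observed yield with endogenous decay: Y_obs = Y / (1 + k_d·θ_c) = 0.708 / (1 + 0.0673 × 19.8) = 0.708 / 2.333 = 0.3035 g VSS/g BOD₅.
Q·(S₀ − S) = 1150 × (193 − 4.06) × 10⁻³ = 217.3 kg/d removed.
Net biomass production P_X = Y_obs × Q·(S₀ − S) = 0.3035 × 217.3 = 65.95 kg VSS/d.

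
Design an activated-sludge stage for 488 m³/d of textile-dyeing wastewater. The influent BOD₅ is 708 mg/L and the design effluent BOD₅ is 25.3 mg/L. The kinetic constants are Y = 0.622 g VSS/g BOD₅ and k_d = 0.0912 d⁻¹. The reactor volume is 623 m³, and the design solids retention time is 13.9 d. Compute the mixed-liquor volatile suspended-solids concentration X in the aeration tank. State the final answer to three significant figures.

X = Y·Q·ΔS·θ_c / [V·(1 + k_d θ_c)] = 0.622 × 488 × (708 − 25.3) × 13.9 / [623 × (1 + 0.0912 × 13.9)] = 2039 mg/L.

X ≈ 2040 mg/L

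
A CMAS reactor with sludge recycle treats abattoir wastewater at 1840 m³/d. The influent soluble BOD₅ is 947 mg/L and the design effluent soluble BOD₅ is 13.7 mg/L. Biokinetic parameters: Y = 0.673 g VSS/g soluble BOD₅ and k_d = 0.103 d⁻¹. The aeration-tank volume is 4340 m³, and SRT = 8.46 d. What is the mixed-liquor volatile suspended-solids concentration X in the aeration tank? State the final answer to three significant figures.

X ≈ 1200 mg/L

From V·X·(1 + k_d·θ_c) = Y·Q·(S₀ − S)·θ_c: X = 0.673 × 1840 × (947 − 13.7) × 8.46 / [4340 × (1 + 0.103 × 8.46)] = 1204 mg/L.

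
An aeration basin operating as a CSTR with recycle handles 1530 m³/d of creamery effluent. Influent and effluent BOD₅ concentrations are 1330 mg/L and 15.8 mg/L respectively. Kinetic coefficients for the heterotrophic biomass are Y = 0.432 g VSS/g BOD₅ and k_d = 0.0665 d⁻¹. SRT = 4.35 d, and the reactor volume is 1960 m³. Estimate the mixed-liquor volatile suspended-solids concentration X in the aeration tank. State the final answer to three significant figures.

X ≈ 1500 mg/L

X = Y·Q·ΔS·θ_c / [V·(1 + k_d θ_c)] = 0.432 × 1530 × (1330 − 15.8) × 4.35 / [1960 × (1 + 0.0665 × 4.35)] = 1495 mg/L.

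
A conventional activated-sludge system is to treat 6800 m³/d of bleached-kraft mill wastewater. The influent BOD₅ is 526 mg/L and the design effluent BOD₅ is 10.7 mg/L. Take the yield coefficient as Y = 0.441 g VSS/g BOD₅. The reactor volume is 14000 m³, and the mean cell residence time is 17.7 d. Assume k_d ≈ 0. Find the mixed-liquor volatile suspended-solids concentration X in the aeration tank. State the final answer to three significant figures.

X ≈ 1950 mg/L

From V·X = Y·Q·(S₀ − S)·θ_c (decay neglected): X = 0.441 × 6800 × (526 − 10.7) × 17.7 / 14000 = 1954 mg/L.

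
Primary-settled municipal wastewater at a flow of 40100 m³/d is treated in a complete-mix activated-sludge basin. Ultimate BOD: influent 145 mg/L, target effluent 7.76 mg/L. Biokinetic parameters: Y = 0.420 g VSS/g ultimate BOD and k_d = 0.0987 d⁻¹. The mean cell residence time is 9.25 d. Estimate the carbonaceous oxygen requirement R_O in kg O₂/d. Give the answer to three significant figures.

R_O ≈ 3790 kg O₂/d

Correct the yield for decay: Y_obs = Y/(1 + k_d θ_c) = 0.420 / (1 + 0.0987 × 9.25) = 0.420 / 1.913 = 0.2196.
Mass of ultimate BOD removed per day: Q(S₀ − S) = 40100 × 137.2 g/m³ = 5503 kg/d.
P_X = Y_obs·Q·(S₀ − S) = 0.2196 × 5503 = 1208 kg VSS/d.
R_O = Q·(S₀ − S) − 1.42·P_X = 5503 − 1.42 × 1208 = 3788 kg O₂/d.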